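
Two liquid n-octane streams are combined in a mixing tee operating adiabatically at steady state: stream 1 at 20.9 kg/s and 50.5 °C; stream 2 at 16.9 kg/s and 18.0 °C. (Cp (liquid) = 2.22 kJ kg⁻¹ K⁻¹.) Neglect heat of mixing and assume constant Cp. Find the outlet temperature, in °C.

T_out = 36.0 °C

No heat crosses the boundary, so H_out = H_in.
Σ ṁᵢCp,ᵢTᵢ = 20.9×2.22×50.5 + 16.9×2.22×18.0 = 3018.4
Σ ṁᵢCp,ᵢ = 20.9×2.22 + 16.9×2.22 = 83.916
T_out = 3018.4 / 83.916 = 35.97 °C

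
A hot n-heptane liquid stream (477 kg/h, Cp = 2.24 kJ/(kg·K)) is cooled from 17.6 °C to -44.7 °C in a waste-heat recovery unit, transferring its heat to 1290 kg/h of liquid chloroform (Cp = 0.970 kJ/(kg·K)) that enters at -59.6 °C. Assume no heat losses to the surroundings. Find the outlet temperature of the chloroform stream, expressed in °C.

Heat released by hot stream: Q = 477 × 2.24 × (17.6 − -44.7) = 66566 kJ/h
Energy balance on cold side (adiabatic exchanger): Q = ṁ_c·Cp_c·(T_c,out − T_c,in)
T_c,out = -59.6 + 66566/(1290 × 0.970) = -6.4023 °C

T_c,out = -6.40 °C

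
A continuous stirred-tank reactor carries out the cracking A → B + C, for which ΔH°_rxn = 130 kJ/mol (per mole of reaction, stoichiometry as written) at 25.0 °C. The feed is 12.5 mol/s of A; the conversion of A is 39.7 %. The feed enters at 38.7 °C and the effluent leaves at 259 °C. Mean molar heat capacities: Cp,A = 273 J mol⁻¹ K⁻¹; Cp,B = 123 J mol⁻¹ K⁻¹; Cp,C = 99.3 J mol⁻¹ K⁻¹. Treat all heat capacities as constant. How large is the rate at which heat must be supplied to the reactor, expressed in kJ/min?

Extent of reaction ξ = 0.397 × 12.5 = 4.9625 mol/s
Reaction term: ξ·ΔH°_rxn = 4.9625 × 130 = 645.12 kJ/s
Sensible, feed 38.7→25 °C: -46.751 kJ/s
Outlet flows (mol/s): A 7.5375, B 4.9625, C 4.9625
Sensible, products 25→259 °C: 739.65 kJ/s
Q = ΔH = 1338 kJ/s = 1338 kW
Heat supplied = 80281 kJ/min

Q_in = 80300 kJ/min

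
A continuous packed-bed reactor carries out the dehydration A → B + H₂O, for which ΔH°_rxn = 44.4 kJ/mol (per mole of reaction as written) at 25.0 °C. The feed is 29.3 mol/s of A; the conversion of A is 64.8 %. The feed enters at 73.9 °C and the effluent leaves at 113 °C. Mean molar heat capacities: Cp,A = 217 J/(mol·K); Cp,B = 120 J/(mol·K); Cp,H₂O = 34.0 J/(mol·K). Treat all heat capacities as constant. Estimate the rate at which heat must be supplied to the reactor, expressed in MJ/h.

Q_in = 3550 MJ/h

Extent of reaction ξ = 0.648 × 29.3 = 18.986 mol/s
Reaction term: ξ·ΔH°_rxn = 18.986 × 44.4 = 843 kJ/s
Sensible, feed 73.9→25 °C: -310.91 kJ/s
Outlet flows (mol/s): A 10.314, B 18.986, H₂O 18.986
Sensible, products 25→113 °C: 454.25 kJ/s
Q = ΔH = 986.34 kJ/s = 986.34 kW
Heat supplied = 3550.8 MJ/h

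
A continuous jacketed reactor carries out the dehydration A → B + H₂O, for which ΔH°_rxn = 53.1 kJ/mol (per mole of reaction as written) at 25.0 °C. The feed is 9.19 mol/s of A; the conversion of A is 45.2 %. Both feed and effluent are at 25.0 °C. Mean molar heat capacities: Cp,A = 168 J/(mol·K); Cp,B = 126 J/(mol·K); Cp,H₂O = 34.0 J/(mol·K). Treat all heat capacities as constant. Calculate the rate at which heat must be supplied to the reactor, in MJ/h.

Extent of reaction ξ = 0.452 × 9.19 = 4.1539 mol/s
Reaction term: ξ·ΔH°_rxn = 4.1539 × 53.1 = 220.57 kJ/s
Q = ΔH = 220.57 kJ/s = 220.57 kW
Heat supplied = 794.06 MJ/h

Q_in = 794 MJ/h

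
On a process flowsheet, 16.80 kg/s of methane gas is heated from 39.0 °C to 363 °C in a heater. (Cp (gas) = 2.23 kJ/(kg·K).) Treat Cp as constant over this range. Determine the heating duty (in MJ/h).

Q = 43700 MJ/h

Q = ṁ·Cp·ΔT = 16.80 × 2.23 × (363 − 39.0) = 12138 kJ/s
Heating duty = 43698 MJ/h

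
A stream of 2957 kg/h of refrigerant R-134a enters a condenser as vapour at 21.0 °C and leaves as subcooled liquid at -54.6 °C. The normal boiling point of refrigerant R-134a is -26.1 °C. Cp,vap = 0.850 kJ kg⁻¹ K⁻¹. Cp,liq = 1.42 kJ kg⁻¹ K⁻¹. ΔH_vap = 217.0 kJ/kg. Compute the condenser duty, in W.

Q_c = 244000 W

vapour 21.0→-26.1 °C: -40.035 kJ/kg
condensation at -26.1 °C: -217 kJ/kg
liquid -26.1→-54.6 °C: -40.47 kJ/kg
Δh = -40.035 + -217 + -40.47 = -297.5 kJ/kg
Q = ṁ·Δh = 2957 kg/h × -297.5 kJ/kg = -879720 kJ/h
|Q| = 244.37 kW = 244370 W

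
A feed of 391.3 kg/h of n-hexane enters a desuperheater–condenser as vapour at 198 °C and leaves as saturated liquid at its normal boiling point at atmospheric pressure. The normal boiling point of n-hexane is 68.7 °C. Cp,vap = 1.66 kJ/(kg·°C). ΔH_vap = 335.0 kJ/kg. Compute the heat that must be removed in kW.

vapour 198→68.7 °C: -214.64 kJ/kg
condensation at 68.7 °C: -335 kJ/kg
Δh = -214.64 + -335 = -549.64 kJ/kg
Q = ṁ·Δh = 391.3 kg/h × -549.64 kJ/kg = -215070 kJ/h
|Q| = 59.743 kW

Q_c = 59.7 kW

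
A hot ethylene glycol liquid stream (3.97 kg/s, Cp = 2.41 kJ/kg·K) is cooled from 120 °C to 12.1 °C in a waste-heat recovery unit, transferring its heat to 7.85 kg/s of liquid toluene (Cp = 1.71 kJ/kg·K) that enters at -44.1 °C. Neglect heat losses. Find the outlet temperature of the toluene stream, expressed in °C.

Heat released by hot stream: Q = 3.97 × 2.41 × (120 − 12.1) = 1032.4 kJ/s
Energy balance on cold side (adiabatic exchanger): Q = ṁ_c·Cp_c·(T_c,out − T_c,in)
T_c,out = -44.1 + 1032.4/(7.85 × 1.71) = 32.807 °C

T_c,out = 32.8 °C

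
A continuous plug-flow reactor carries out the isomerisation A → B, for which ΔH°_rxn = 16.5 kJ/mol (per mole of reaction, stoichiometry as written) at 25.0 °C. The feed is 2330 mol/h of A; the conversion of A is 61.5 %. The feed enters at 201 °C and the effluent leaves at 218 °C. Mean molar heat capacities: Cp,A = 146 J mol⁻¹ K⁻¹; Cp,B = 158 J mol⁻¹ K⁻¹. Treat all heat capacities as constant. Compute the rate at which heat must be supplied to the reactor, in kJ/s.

Extent of reaction ξ = 0.615 × 2330 = 1433 mol/h
Reaction term: ξ·ΔH°_rxn = 1433 × 16.5 = 23644 kJ/h
Sensible, feed 201→25 °C: -59872 kJ/h
Outlet flows (mol/h): A 897.05, B 1433
Sensible, products 25→218 °C: 68973 kJ/h
Q = ΔH = 32745 kJ/h = 9.096 kW
Heat supplied = 9.096 kJ/s

Q_in = 9.10 kJ/s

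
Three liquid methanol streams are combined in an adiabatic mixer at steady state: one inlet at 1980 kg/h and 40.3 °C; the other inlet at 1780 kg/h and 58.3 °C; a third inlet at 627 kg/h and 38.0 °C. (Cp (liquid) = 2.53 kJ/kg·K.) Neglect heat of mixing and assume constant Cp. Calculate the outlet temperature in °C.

T_out = 47.3 °C

Adiabatic, steady state ⇒ Σ ṁᵢCp,ᵢ(T_out − Tᵢ) = 0
Σ ṁᵢCp,ᵢTᵢ = 1980×2.53×40.3 + 1780×2.53×58.3 + 627×2.53×38.0 = 524710
Σ ṁᵢCp,ᵢ = 1980×2.53 + 1780×2.53 + 627×2.53 = 11099
T_out = 524710 / 11099 = 47.275 °C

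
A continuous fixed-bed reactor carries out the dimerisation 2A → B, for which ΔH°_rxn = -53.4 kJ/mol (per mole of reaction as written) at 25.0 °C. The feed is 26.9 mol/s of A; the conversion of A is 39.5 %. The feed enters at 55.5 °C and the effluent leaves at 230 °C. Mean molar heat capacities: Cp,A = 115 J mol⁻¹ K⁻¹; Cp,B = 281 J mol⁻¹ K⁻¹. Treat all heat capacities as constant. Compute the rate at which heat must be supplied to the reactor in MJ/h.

Extent of reaction ξ = 0.395 × 26.9 / 2 = 5.3128 mol/s
Reaction term: ξ·ΔH°_rxn = 5.3128 × -53.4 = -283.7 kJ/s
Sensible, feed 55.5→25 °C: -94.352 kJ/s
Outlet flows (mol/s): A 16.274, B 5.3128
Sensible, products 25→230 °C: 689.71 kJ/s
Q = ΔH = 311.66 kJ/s = 311.66 kW
Heat supplied = 1122 MJ/h

Q_in = 1120 MJ/h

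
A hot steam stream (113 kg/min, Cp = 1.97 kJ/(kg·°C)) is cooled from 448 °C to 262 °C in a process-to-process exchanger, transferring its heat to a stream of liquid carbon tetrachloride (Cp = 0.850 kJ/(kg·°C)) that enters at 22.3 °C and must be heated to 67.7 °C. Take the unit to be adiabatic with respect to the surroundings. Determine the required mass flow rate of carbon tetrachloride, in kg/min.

Heat released by hot stream: Q = 113 × 1.97 × (448 − 262) = 41405 kJ/min
Energy balance on cold side (adiabatic exchanger): Q = ṁ_c·Cp_c·(T_c,out − T_c,in)
ṁ_c = 41405 / [0.850 × (67.7 − 22.3)] = 1073 kg/min

ṁ_c = 1070 kg/min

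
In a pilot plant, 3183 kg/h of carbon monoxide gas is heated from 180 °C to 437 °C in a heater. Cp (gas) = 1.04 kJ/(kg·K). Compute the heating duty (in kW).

Q = 236 kW

Q = ṁ·Cp·ΔT = 3183 × 1.04 × (437 − 180) = 850750 kJ/h
Converting: 850750 / 3600 s = 236.32 kW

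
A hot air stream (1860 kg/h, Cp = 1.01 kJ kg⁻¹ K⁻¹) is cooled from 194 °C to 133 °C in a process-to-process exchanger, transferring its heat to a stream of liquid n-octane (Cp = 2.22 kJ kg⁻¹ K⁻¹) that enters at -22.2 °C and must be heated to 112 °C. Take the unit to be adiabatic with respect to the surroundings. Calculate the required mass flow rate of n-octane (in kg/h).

ṁ_c = 385 kg/h

Heat released by hot stream: Q = 1860 × 1.01 × (194 − 133) = 114590 kJ/h
Energy balance on cold side (adiabatic exchanger): Q = ṁ_c·Cp_c·(T_c,out − T_c,in)
ṁ_c = 114590 / [2.22 × (112 − -22.2)] = 384.64 kg/h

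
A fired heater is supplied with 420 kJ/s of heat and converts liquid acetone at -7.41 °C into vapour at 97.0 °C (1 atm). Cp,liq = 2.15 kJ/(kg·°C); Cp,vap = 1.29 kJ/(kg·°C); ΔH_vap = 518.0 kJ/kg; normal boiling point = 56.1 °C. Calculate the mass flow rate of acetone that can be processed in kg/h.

Δh = 2.15×(56.1−-7.41) + 518.0 + 1.29×(97.0−56.1) = 707.31 kJ/kg
Q = 420 kJ/s = 420 kJ/s = 1.512e+06 kJ/h
ṁ = Q/Δh = 1.512e+06 / 707.31 = 2137.7 kg/h

ṁ = 2140 kg/h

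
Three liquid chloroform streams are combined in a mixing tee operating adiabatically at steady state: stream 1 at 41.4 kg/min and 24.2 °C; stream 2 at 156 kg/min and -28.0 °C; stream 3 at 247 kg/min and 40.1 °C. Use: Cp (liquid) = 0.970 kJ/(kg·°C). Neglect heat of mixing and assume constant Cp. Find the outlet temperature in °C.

Energy balance with Q = 0: Σ ṁᵢCp,ᵢ(T_out − Tᵢ) = 0
T_out = Σ ṁᵢCp,ᵢTᵢ / Σ ṁᵢCp,ᵢ
      = 6342.4 / 431.07 = 14.713 °C

T_out = 14.7 °C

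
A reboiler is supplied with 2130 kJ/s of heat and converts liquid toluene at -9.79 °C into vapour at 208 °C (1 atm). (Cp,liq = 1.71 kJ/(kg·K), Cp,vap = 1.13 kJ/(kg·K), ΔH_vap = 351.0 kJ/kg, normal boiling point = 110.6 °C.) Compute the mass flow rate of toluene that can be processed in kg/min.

Δh = 1.71×(110.6−-9.79) + 351.0 + 1.13×(208−110.6) = 666.93 kJ/kg
Q = 2130 kJ/s = 2130 kJ/s = 127800 kJ/min
ṁ = Q/Δh = 127800 / 666.93 = 191.62 kg/min

ṁ = 192 kg/min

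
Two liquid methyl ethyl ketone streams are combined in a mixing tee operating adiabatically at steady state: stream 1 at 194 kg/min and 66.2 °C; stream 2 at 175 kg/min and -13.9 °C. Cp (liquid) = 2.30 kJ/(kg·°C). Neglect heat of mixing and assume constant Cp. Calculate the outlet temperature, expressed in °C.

Adiabatic, steady state ⇒ Σ ṁᵢCp,ᵢ(T_out − Tᵢ) = 0
T_out = Σ ṁᵢCp,ᵢTᵢ / Σ ṁᵢCp,ᵢ
      = 23944 / 848.7 = 28.212 °C

T_out = 28.2 °C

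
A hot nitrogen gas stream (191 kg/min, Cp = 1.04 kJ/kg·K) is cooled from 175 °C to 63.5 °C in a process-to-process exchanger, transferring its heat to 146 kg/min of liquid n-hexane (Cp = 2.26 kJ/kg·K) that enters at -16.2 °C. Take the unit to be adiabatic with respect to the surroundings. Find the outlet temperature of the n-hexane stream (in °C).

T_c,out = 50.9 °C

Heat released by hot stream: Q = 191 × 1.04 × (175 − 63.5) = 22148 kJ/min
Energy balance on cold side (adiabatic exchanger): Q = ṁ_c·Cp_c·(T_c,out − T_c,in)
T_c,out = -16.2 + 22148/(146 × 2.26) = 50.924 °C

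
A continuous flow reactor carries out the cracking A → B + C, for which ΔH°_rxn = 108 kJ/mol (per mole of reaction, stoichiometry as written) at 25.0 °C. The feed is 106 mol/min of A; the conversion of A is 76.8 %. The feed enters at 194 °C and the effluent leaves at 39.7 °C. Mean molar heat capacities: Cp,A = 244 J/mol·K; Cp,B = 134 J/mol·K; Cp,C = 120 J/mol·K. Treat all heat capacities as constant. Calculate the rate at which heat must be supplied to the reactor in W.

Extent of reaction ξ = 0.768 × 106 = 81.408 mol/min
Reaction term: ξ·ΔH°_rxn = 81.408 × 108 = 8792.1 kJ/min
Sensible, feed 194→25 °C: -4371 kJ/min
Outlet flows (mol/min): A 24.592, B 81.408, C 81.408
Sensible, products 25→39.7 °C: 392.17 kJ/min
Q = ΔH = 4813.2 kJ/min = 80.22 kW
Heat supplied = 80220 W

Q_in = 80200 W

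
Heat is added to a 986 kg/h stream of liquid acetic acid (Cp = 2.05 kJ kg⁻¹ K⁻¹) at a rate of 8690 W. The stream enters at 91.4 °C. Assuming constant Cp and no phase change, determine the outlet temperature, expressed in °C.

T_out = 107 °C

Q = 8690 W = 31284 kJ/h
ΔT = Q/(ṁ·Cp) = 31284/(986×2.05) = 15.477 K
T_out = 91.4 + 15.477 = 106.88 °C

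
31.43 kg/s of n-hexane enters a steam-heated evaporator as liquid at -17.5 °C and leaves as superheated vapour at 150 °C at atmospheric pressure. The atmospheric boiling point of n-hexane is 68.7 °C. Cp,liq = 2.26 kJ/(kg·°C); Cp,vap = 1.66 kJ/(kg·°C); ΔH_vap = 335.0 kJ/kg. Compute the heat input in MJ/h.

Q = 75200 MJ/h

liquid -17.5→68.7 °C: 194.81 kJ/kg
vaporisation at 68.7 °C: 335 kJ/kg
vapour 68.7→150 °C: 134.96 kJ/kg
Δh = 194.81 + 335 + 134.96 = 664.77 kJ/kg
Q = ṁ·Δh = 31.43 kg/s × 664.77 kJ/kg = 20894 kJ/s
|Q| = 20894 kW = 75217 MJ/h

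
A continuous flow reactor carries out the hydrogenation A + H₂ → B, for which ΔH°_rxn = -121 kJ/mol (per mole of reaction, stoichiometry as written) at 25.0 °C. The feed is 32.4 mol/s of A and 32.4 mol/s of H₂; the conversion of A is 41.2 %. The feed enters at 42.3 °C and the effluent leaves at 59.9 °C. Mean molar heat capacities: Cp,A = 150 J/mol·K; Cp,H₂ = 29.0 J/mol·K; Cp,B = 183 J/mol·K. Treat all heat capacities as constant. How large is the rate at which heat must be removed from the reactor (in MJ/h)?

Extent of reaction ξ = 0.412 × 32.4 = 13.349 mol/s
Reaction term: ξ·ΔH°_rxn = 13.349 × -121 = -1615.2 kJ/s
Sensible, feed 42.3→25 °C: -100.33 kJ/s
Outlet flows (mol/s): A 19.051, H₂ 19.051, B 13.349
Sensible, products 25→59.9 °C: 204.27 kJ/s
Q = ΔH = -1511.3 kJ/s = -1511.3 kW
Heat removed = 5440.6 MJ/h

Q_out = 5440 MJ/h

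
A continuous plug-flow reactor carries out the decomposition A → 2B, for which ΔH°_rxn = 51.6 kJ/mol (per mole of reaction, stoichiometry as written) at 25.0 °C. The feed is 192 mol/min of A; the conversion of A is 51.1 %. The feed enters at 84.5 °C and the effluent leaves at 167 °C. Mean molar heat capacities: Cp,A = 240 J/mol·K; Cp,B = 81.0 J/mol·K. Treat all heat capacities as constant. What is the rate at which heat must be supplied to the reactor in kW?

Extent of reaction ξ = 0.511 × 192 = 98.112 mol/min
Reaction term: ξ·ΔH°_rxn = 98.112 × 51.6 = 5062.6 kJ/min
Sensible, feed 84.5→25 °C: -2741.8 kJ/min
Outlet flows (mol/min): A 93.888, B 196.22
Sensible, products 25→167 °C: 5456.7 kJ/min
Q = ΔH = 7777.5 kJ/min = 129.62 kW
Heat supplied = 129.62 kW

Q_in = 130 kW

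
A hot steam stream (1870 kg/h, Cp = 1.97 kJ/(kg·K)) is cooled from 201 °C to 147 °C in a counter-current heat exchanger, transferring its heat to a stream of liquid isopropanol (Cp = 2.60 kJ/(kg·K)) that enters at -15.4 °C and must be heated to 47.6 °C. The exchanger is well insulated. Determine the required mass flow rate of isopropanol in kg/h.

ṁ_c = 1210 kg/h

Heat released by hot stream: Q = 1870 × 1.97 × (201 − 147) = 198930 kJ/h
Energy balance on cold side (adiabatic exchanger): Q = ṁ_c·Cp_c·(T_c,out − T_c,in)
ṁ_c = 198930 / [2.60 × (47.6 − -15.4)] = 1214.5 kg/h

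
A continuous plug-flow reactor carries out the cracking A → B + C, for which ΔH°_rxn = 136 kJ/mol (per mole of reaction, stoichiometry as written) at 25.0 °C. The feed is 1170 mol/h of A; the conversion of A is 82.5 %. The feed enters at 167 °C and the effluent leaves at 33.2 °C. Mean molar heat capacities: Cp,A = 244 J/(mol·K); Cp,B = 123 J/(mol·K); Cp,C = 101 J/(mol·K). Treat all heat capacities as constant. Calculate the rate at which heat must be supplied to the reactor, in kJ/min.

Q_in = 1550 kJ/min

Extent of reaction ξ = 0.825 × 1170 = 965.25 mol/h
Reaction term: ξ·ΔH°_rxn = 965.25 × 136 = 131270 kJ/h
Sensible, feed 167→25 °C: -40538 kJ/h
Outlet flows (mol/h): A 204.75, B 965.25, C 965.25
Sensible, products 25→33.2 °C: 2182.6 kJ/h
Q = ΔH = 92918 kJ/h = 25.811 kW
Heat supplied = 1548.6 kJ/min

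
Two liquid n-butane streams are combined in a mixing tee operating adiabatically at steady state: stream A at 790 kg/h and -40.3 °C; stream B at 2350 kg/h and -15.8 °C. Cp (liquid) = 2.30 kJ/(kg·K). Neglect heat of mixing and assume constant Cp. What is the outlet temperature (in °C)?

T_out = -22.0 °C

No heat crosses the boundary, so H_out = H_in.
T_out = Σ ṁᵢCp,ᵢTᵢ / Σ ṁᵢCp,ᵢ
      = -158620 / 7222 = -21.964 °C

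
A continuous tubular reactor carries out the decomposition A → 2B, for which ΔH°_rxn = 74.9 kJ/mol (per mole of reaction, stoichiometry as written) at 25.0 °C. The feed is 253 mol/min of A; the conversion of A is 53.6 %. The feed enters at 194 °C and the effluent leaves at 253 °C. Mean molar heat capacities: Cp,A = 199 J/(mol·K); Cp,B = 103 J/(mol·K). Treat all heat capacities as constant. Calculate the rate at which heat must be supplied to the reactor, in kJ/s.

Extent of reaction ξ = 0.536 × 253 = 135.61 mol/min
Reaction term: ξ·ΔH°_rxn = 135.61 × 74.9 = 10157 kJ/min
Sensible, feed 194→25 °C: -8508.6 kJ/min
Outlet flows (mol/min): A 117.39, B 271.22
Sensible, products 25→253 °C: 11696 kJ/min
Q = ΔH = 13344 kJ/min = 222.4 kW
Heat supplied = 222.4 kJ/s

Q_in = 222 kJ/s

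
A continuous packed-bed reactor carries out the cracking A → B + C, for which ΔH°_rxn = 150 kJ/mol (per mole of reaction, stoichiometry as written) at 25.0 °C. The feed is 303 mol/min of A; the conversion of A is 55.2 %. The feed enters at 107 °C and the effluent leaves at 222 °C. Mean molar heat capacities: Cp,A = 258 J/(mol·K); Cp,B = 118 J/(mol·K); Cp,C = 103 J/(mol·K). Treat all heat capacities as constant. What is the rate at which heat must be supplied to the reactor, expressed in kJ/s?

Extent of reaction ξ = 0.552 × 303 = 167.26 mol/min
Reaction term: ξ·ΔH°_rxn = 167.26 × 150 = 25088 kJ/min
Sensible, feed 107→25 °C: -6410.3 kJ/min
Outlet flows (mol/min): A 135.74, B 167.26, C 167.26
Sensible, products 25→222 °C: 14181 kJ/min
Q = ΔH = 32859 kJ/min = 547.65 kW
Heat supplied = 547.65 kJ/s

Q_in = 548 kJ/s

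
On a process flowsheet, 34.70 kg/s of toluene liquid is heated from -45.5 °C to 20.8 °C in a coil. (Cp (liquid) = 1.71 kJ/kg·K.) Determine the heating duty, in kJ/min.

Q = ṁ·Cp·ΔT = 34.70 × 1.71 × (20.8 − -45.5) = 3934 kJ/s
Heating duty = 236040 kJ/min

Q = 236000 kJ/min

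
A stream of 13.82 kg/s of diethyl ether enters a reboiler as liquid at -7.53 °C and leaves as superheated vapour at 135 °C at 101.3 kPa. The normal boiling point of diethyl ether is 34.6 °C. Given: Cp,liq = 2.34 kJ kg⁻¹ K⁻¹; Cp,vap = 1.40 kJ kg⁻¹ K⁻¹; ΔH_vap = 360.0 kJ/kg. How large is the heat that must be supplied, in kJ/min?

Q = 497000 kJ/min

liquid -7.53→34.6 °C: 98.584 kJ/kg
vaporisation at 34.6 °C: 360 kJ/kg
vapour 34.6→135 °C: 140.56 kJ/kg
Δh = 98.584 + 360 + 140.56 = 599.14 kJ/kg
Q = ṁ·Δh = 13.82 kg/s × 599.14 kJ/kg = 8280.2 kJ/s
|Q| = 8280.2 kW = 496810 kJ/min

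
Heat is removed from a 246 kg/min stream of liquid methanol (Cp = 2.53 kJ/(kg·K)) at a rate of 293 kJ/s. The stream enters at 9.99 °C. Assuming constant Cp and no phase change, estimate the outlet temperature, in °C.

T_out = -18.3 °C

Q = 293 kJ/s = 17580 kJ/min
ΔT = Q/(ṁ·Cp) = 17580/(246×2.53) = 28.246 K
T_out = 9.99 − 28.246 = -18.256 °C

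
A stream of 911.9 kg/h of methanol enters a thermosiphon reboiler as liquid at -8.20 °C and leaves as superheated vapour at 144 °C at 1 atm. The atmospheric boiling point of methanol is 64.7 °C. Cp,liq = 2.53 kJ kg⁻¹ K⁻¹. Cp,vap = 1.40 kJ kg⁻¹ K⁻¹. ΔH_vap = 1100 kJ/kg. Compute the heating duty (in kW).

liquid -8.20→64.7 °C: 184.44 kJ/kg
vaporisation at 64.7 °C: 1100 kJ/kg
vapour 64.7→144 °C: 111.02 kJ/kg
Δh = 184.44 + 1100 + 111.02 = 1395.5 kJ/kg
Q = ṁ·Δh = 911.9 kg/h × 1395.5 kJ/kg = 1.2725e+06 kJ/h
|Q| = 353.48 kW

Q = 353 kW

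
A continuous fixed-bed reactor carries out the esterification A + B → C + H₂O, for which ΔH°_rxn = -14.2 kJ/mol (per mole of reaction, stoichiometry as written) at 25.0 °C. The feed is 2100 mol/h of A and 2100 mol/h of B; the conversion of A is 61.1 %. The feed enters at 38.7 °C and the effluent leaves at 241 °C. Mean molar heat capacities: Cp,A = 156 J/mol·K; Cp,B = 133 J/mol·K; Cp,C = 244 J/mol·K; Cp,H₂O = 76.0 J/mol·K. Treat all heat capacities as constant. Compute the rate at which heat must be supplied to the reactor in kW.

Q_in = 31.4 kW

Extent of reaction ξ = 0.611 × 2100 = 1283.1 mol/h
Reaction term: ξ·ΔH°_rxn = 1283.1 × -14.2 = -18220 kJ/h
Sensible, feed 38.7→25 °C: -8314.5 kJ/h
Outlet flows (mol/h): A 816.9, B 816.9, C 1283.1, H₂O 1283.1
Sensible, products 25→241 °C: 139680 kJ/h
Q = ΔH = 113150 kJ/h = 31.43 kW
Heat supplied = 31.43 kW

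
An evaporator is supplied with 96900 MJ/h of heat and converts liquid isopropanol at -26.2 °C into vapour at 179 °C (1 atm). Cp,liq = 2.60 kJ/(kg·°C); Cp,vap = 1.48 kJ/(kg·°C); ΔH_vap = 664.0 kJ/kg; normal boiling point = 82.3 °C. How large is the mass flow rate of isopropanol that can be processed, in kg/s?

ṁ = 24.7 kg/s

Δh = 2.60×(82.3−-26.2) + 664.0 + 1.48×(179−82.3) = 1089.2 kJ/kg
Q = 96900 MJ/h = 26917 kJ/s = 26917 kJ/s
ṁ = Q/Δh = 26917 / 1089.2 = 24.712 kg/s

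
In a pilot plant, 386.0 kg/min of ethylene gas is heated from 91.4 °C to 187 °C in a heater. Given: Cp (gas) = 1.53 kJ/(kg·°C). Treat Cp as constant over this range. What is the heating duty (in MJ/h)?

Q = 3390 MJ/h

Q = ṁ·Cp·ΔT = 386.0 × 1.53 × (187 − 91.4) = 56459 kJ/min
Converting: 56459 / 60 s = 940.99 kW
Heating duty = 3387.6 MJ/h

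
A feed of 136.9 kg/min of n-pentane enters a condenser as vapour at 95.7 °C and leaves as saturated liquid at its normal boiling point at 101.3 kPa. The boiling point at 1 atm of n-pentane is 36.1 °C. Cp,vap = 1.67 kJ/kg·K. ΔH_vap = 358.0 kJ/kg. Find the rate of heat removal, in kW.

vapour 95.7→36.1 °C: -99.532 kJ/kg
condensation at 36.1 °C: -358 kJ/kg
Δh = -99.532 + -358 = -457.53 kJ/kg
Q = ṁ·Δh = 136.9 kg/min × -457.53 kJ/kg = -62636 kJ/min
|Q| = 1043.9 kW

Q_c = 1040 kW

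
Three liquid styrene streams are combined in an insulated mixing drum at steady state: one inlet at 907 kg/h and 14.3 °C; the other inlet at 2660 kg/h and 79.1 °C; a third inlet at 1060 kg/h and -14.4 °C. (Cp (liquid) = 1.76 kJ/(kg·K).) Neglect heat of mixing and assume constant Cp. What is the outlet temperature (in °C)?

T_out = 45.0 °C

Adiabatic, steady state ⇒ Σ ṁᵢCp,ᵢ(T_out − Tᵢ) = 0
Σ ṁᵢCp,ᵢTᵢ = 907×1.76×14.3 + 2660×1.76×79.1 + 1060×1.76×-14.4 = 366280
Σ ṁᵢCp,ᵢ = 907×1.76 + 2660×1.76 + 1060×1.76 = 8143.5
T_out = 366280 / 8143.5 = 44.978 °C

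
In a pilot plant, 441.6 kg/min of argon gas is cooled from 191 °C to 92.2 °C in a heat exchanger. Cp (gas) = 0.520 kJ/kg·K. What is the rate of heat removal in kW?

Q_c = 378 kW

Q = ṁ·Cp·ΔT = 441.6 × 0.520 × (92.2 − 191) = -22688 kJ/min
Converting: 22688 / 60 s = 378.13 kW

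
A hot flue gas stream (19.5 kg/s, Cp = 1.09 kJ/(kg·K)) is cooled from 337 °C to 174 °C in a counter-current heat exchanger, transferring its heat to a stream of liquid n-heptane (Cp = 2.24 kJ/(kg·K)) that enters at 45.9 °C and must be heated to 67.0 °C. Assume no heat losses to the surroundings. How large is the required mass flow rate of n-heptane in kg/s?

Heat released by hot stream: Q = 19.5 × 1.09 × (337 − 174) = 3464.6 kJ/s
Energy balance on cold side (adiabatic exchanger): Q = ṁ_c·Cp_c·(T_c,out − T_c,in)
ṁ_c = 3464.6 / [2.24 × (67.0 − 45.9)] = 73.302 kg/s

ṁ_c = 73.3 kg/s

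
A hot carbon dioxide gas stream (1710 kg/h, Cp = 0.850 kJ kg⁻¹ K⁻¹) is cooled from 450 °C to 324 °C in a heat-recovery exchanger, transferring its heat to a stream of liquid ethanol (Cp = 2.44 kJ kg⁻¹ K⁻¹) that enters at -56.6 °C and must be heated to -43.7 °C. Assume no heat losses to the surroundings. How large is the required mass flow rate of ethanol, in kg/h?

Heat released by hot stream: Q = 1710 × 0.850 × (450 − 324) = 183140 kJ/h
Energy balance on cold side (adiabatic exchanger): Q = ṁ_c·Cp_c·(T_c,out − T_c,in)
ṁ_c = 183140 / [2.44 × (-43.7 − -56.6)] = 5818.4 kg/h

ṁ_c = 5820 kg/h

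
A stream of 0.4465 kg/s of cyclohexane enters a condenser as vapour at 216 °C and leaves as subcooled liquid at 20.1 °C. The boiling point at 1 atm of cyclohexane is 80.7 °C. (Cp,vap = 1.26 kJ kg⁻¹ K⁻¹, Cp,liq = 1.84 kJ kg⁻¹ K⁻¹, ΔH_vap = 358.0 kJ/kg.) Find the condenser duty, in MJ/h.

Q_c = 1030 MJ/h

vapour 216→80.7 °C: -170.48 kJ/kg
condensation at 80.7 °C: -358 kJ/kg
liquid 80.7→20.1 °C: -111.5 kJ/kg
Δh = -170.48 + -358 + -111.5 = -639.98 kJ/kg
Q = ṁ·Δh = 0.4465 kg/s × -639.98 kJ/kg = -285.75 kJ/s
|Q| = 285.75 kW = 1028.7 MJ/h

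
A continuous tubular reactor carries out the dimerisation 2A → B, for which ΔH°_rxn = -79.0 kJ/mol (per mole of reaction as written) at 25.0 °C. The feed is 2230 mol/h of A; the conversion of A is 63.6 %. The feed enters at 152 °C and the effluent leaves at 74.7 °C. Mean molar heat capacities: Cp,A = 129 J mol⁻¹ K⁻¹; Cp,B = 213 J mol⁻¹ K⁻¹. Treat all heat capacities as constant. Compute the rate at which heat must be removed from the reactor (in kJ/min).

Extent of reaction ξ = 0.636 × 2230 / 2 = 709.14 mol/h
Reaction term: ξ·ΔH°_rxn = 709.14 × -79.0 = -56022 kJ/h
Sensible, feed 152→25 °C: -36534 kJ/h
Outlet flows (mol/h): A 811.72, B 709.14
Sensible, products 25→74.7 °C: 12711 kJ/h
Q = ΔH = -79845 kJ/h = -22.179 kW
Heat removed = 1330.7 kJ/min

Q_out = 1330 kJ/min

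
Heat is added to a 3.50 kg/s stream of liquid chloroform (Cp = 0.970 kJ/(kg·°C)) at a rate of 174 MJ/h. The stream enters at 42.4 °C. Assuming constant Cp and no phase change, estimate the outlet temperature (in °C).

Q = 174 MJ/h = 48.333 kJ/s
ΔT = Q/(ṁ·Cp) = 48.333/(3.50×0.970) = 14.237 K
T_out = 42.4 + 14.237 = 56.637 °C

T_out = 56.6 °C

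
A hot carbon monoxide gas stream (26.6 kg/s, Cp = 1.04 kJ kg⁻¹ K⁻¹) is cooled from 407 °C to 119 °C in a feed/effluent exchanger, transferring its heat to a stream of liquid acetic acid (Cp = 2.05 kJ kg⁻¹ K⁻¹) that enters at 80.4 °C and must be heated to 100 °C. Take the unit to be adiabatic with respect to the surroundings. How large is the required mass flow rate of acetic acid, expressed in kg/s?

Heat released by hot stream: Q = 26.6 × 1.04 × (407 − 119) = 7967.2 kJ/s
Energy balance on cold side (adiabatic exchanger): Q = ṁ_c·Cp_c·(T_c,out − T_c,in)
ṁ_c = 7967.2 / [2.05 × (100 − 80.4)] = 198.29 kg/s

ṁ_c = 198 kg/s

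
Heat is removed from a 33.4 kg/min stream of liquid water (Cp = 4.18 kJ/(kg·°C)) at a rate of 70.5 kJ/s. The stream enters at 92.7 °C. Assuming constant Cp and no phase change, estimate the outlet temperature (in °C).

Q = 70.5 kJ/s = 4230 kJ/min
ΔT = Q/(ṁ·Cp) = 4230/(33.4×4.18) = 30.298 K
T_out = 92.7 − 30.298 = 62.402 °C

T_out = 62.4 °C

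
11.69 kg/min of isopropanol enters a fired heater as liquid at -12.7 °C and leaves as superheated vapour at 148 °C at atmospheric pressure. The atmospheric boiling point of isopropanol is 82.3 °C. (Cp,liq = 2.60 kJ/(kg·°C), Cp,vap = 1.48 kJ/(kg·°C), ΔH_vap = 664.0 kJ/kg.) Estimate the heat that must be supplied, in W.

Q = 196000 W

liquid -12.7→82.3 °C: 247 kJ/kg
vaporisation at 82.3 °C: 664 kJ/kg
vapour 82.3→148 °C: 97.236 kJ/kg
Δh = 247 + 664 + 97.236 = 1008.2 kJ/kg
Q = ṁ·Δh = 11.69 kg/min × 1008.2 kJ/kg = 11786 kJ/min
|Q| = 196.44 kW = 196440 W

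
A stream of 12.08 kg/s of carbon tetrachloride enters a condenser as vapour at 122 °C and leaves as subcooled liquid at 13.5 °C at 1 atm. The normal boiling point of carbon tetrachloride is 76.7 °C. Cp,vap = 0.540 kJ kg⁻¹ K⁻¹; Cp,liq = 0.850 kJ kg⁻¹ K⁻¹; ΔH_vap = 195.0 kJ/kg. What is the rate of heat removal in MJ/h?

Q_c = 11900 MJ/h

vapour 122→76.7 °C: -24.462 kJ/kg
condensation at 76.7 °C: -195 kJ/kg
liquid 76.7→13.5 °C: -53.72 kJ/kg
Δh = -24.462 + -195 + -53.72 = -273.18 kJ/kg
Q = ṁ·Δh = 12.08 kg/s × -273.18 kJ/kg = -3300 kJ/s
|Q| = 3300 kW = 11880 MJ/h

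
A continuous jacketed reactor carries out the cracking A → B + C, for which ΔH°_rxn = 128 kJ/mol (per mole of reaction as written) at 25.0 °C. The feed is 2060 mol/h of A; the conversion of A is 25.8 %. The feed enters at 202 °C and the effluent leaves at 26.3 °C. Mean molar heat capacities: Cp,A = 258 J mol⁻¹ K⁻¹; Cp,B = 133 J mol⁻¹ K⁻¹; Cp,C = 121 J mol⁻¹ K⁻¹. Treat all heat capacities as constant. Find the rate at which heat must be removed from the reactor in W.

Q_out = 7040 W

Extent of reaction ξ = 0.258 × 2060 = 531.48 mol/h
Reaction term: ξ·ΔH°_rxn = 531.48 × 128 = 68029 kJ/h
Sensible, feed 202→25 °C: -94072 kJ/h
Outlet flows (mol/h): A 1528.5, B 531.48, C 531.48
Sensible, products 25→26.3 °C: 688.16 kJ/h
Q = ΔH = -25354 kJ/h = -7.0429 kW
Heat removed = 7042.9 W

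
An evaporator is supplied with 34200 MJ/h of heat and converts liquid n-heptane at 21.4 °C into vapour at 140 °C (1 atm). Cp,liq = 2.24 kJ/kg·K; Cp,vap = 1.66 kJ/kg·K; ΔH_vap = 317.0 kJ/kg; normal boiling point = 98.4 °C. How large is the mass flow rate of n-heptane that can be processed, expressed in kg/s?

ṁ = 17.0 kg/s

Δh = 2.24×(98.4−21.4) + 317.0 + 1.66×(140−98.4) = 558.54 kJ/kg
Q = 34200 MJ/h = 9500 kJ/s = 9500 kJ/s
ṁ = Q/Δh = 9500 / 558.54 = 17.009 kg/s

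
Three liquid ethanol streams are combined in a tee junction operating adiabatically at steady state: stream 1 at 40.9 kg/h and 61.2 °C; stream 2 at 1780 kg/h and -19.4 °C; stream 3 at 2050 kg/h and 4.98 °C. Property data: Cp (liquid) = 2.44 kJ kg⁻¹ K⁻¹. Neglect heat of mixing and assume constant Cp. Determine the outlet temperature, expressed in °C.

T_out = -5.64 °C

Adiabatic, steady state ⇒ Σ ṁᵢCp,ᵢ(T_out − Tᵢ) = 0
T_out = Σ ṁᵢCp,ᵢTᵢ / Σ ṁᵢCp,ᵢ
      = -53241 / 9445 = -5.6369 °C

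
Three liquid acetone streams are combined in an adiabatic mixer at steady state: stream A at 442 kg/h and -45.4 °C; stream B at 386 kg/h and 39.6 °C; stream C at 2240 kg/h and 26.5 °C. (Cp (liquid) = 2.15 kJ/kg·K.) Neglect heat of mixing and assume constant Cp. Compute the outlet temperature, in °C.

T_out = 17.8 °C

Energy balance with Q = 0: Σ ṁᵢCp,ᵢ(T_out − Tᵢ) = 0
T_out = Σ ṁᵢCp,ᵢTᵢ / Σ ṁᵢCp,ᵢ
      = 117340 / 6596.2 = 17.79 °C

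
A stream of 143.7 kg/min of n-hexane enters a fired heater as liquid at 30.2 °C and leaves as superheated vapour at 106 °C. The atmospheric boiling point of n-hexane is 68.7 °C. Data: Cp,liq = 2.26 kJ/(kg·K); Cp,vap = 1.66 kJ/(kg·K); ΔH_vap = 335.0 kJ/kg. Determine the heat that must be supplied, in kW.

Q = 1160 kW

liquid 30.2→68.7 °C: 87.01 kJ/kg
vaporisation at 68.7 °C: 335 kJ/kg
vapour 68.7→106 °C: 61.918 kJ/kg
Δh = 87.01 + 335 + 61.918 = 483.93 kJ/kg
Q = ṁ·Δh = 143.7 kg/min × 483.93 kJ/kg = 69540 kJ/min
|Q| = 1159 kW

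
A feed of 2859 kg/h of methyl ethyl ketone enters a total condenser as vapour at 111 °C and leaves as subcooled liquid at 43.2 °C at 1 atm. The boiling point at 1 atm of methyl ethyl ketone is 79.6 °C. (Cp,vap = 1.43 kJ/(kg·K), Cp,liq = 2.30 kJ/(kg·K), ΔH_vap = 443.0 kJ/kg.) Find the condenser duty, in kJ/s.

vapour 111→79.6 °C: -44.902 kJ/kg
condensation at 79.6 °C: -443 kJ/kg
liquid 79.6→43.2 °C: -83.72 kJ/kg
Δh = -44.902 + -443 + -83.72 = -571.62 kJ/kg
Q = ṁ·Δh = 2859 kg/h × -571.62 kJ/kg = -1.6343e+06 kJ/h
|Q| = 453.96 kW

Q_c = 454 kJ/s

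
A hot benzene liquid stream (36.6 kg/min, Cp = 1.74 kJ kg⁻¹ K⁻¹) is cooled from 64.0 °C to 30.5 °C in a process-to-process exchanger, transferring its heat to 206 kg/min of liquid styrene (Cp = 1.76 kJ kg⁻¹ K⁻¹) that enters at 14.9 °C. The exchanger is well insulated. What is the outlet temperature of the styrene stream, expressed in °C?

Heat released by hot stream: Q = 36.6 × 1.74 × (64.0 − 30.5) = 2133.4 kJ/min
Energy balance on cold side (adiabatic exchanger): Q = ṁ_c·Cp_c·(T_c,out − T_c,in)
T_c,out = 14.9 + 2133.4/(206 × 1.76) = 20.784 °C

T_c,out = 20.8 °C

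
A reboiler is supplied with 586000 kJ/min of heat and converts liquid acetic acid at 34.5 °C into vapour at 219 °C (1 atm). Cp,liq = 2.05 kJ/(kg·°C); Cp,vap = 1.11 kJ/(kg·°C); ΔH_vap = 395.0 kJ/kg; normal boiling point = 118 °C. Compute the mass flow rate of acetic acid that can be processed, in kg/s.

Δh = 2.05×(118−34.5) + 395.0 + 1.11×(219−118) = 678.28 kJ/kg
Q = 586000 kJ/min = 9766.7 kJ/s = 9766.7 kJ/s
ṁ = Q/Δh = 9766.7 / 678.28 = 14.399 kg/s

ṁ = 14.4 kg/s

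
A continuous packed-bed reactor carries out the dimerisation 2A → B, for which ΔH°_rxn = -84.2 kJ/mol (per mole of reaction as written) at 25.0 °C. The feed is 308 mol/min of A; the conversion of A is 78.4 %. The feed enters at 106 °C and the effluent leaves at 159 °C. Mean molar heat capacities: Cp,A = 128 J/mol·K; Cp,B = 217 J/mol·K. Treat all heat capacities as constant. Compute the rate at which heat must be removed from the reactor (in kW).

Q_out = 145 kW

Extent of reaction ξ = 0.784 × 308 / 2 = 120.74 mol/min
Reaction term: ξ·ΔH°_rxn = 120.74 × -84.2 = -10166 kJ/min
Sensible, feed 106→25 °C: -3193.3 kJ/min
Outlet flows (mol/min): A 66.528, B 120.74
Sensible, products 25→159 °C: 4651.8 kJ/min
Q = ΔH = -8707.5 kJ/min = -145.12 kW
Heat removed = 145.12 kW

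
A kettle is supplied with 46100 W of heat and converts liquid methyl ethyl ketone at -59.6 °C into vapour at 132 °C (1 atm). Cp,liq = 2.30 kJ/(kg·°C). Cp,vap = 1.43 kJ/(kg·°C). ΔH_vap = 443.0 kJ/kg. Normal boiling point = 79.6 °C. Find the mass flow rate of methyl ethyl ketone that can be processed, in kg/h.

ṁ = 198 kg/h

Δh = 2.30×(79.6−-59.6) + 443.0 + 1.43×(132−79.6) = 838.09 kJ/kg
Q = 46100 W = 46.1 kJ/s = 165960 kJ/h
ṁ = Q/Δh = 165960 / 838.09 = 198.02 kg/h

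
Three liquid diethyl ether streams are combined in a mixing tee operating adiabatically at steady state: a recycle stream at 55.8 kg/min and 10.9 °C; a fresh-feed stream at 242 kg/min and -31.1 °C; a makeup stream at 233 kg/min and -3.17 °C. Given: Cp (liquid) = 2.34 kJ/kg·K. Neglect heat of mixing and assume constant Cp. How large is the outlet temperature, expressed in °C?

No heat crosses the boundary, so H_out = H_in.
Σ ṁᵢCp,ᵢTᵢ = 55.8×2.34×10.9 + 242×2.34×-31.1 + 233×2.34×-3.17 = -17916
Σ ṁᵢCp,ᵢ = 55.8×2.34 + 242×2.34 + 233×2.34 = 1242.1
T_out = -17916 / 1242.1 = -14.425 °C

T_out = -14.4 °C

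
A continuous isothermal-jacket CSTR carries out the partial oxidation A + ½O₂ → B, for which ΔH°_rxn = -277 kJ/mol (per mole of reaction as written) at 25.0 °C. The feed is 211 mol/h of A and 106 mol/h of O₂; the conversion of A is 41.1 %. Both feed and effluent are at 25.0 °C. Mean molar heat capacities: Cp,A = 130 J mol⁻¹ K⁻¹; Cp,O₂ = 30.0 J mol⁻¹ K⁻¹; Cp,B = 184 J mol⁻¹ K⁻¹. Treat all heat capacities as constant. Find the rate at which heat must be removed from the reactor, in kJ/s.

Q_out = 6.67 kJ/s

Extent of reaction ξ = 0.411 × 211 = 86.721 mol/h
Reaction term: ξ·ΔH°_rxn = 86.721 × -277 = -24022 kJ/h
Q = ΔH = -24022 kJ/h = -6.6727 kW
Heat removed = 6.6727 kJ/s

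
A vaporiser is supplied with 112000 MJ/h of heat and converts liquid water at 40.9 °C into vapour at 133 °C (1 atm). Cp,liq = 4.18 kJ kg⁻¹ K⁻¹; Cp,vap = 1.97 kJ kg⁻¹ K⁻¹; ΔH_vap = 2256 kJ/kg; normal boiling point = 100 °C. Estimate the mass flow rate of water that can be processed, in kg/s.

ṁ = 12.1 kg/s

Δh = 4.18×(100−40.9) + 2256 + 1.97×(133−100) = 2568 kJ/kg
Q = 112000 MJ/h = 31111 kJ/s = 31111 kJ/s
ṁ = Q/Δh = 31111 / 2568 = 12.115 kg/s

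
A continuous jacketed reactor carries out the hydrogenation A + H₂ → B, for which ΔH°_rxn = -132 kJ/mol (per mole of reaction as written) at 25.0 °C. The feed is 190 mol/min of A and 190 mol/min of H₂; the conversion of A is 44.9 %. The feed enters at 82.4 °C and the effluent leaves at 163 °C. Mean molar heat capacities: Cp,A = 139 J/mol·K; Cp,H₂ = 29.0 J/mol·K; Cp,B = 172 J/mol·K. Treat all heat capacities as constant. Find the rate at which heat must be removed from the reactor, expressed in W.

Extent of reaction ξ = 0.449 × 190 = 85.31 mol/min
Reaction term: ξ·ΔH°_rxn = 85.31 × -132 = -11261 kJ/min
Sensible, feed 82.4→25 °C: -1832.2 kJ/min
Outlet flows (mol/min): A 104.69, H₂ 104.69, B 85.31
Sensible, products 25→163 °C: 4452.1 kJ/min
Q = ΔH = -8641.1 kJ/min = -144.02 kW
Heat removed = 144020 W

Q_out = 144000 W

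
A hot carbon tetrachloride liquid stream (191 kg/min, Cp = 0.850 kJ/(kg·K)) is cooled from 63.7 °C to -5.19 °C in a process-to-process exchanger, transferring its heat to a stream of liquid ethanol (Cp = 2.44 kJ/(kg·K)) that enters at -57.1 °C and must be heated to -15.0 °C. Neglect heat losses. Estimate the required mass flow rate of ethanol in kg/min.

ṁ_c = 109 kg/min

Heat released by hot stream: Q = 191 × 0.850 × (63.7 − -5.19) = 11184 kJ/min
Energy balance on cold side (adiabatic exchanger): Q = ṁ_c·Cp_c·(T_c,out − T_c,in)
ṁ_c = 11184 / [2.44 × (-15.0 − -57.1)] = 108.88 kg/min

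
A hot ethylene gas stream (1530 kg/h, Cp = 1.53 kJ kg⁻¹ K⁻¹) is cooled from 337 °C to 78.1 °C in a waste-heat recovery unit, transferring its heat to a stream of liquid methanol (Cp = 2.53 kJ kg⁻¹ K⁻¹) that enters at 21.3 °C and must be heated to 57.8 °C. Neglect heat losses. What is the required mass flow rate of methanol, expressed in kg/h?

Heat released by hot stream: Q = 1530 × 1.53 × (337 − 78.1) = 606060 kJ/h
Energy balance on cold side (adiabatic exchanger): Q = ṁ_c·Cp_c·(T_c,out − T_c,in)
ṁ_c = 606060 / [2.53 × (57.8 − 21.3)] = 6563 kg/h

ṁ_c = 6560 kg/h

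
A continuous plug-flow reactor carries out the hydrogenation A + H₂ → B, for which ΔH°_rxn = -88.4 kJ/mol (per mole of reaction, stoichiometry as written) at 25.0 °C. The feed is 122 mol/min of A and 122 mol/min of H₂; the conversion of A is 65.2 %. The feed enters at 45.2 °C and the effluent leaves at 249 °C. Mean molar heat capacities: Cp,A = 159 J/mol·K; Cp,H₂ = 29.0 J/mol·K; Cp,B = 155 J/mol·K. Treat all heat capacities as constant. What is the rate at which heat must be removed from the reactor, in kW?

Extent of reaction ξ = 0.652 × 122 = 79.544 mol/min
Reaction term: ξ·ΔH°_rxn = 79.544 × -88.4 = -7031.7 kJ/min
Sensible, feed 45.2→25 °C: -463.31 kJ/min
Outlet flows (mol/min): A 42.456, H₂ 42.456, B 79.544
Sensible, products 25→249 °C: 4549.7 kJ/min
Q = ΔH = -2945.3 kJ/min = -49.089 kW
Heat removed = 49.089 kW

Q_out = 49.1 kW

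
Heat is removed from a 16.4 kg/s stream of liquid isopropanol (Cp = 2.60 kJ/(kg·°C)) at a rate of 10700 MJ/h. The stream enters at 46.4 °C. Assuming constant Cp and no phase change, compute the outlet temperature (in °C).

T_out = -23.3 °C

Q = 10700 MJ/h = 2972.2 kJ/s
ΔT = Q/(ṁ·Cp) = 2972.2/(16.4×2.60) = 69.705 K
T_out = 46.4 − 69.705 = -23.305 °C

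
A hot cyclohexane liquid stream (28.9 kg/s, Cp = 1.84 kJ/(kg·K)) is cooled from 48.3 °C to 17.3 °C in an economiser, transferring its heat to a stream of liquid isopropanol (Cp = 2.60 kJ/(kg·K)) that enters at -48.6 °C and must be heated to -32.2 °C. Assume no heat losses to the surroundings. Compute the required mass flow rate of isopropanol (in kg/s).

ṁ_c = 38.7 kg/s

Heat released by hot stream: Q = 28.9 × 1.84 × (48.3 − 17.3) = 1648.5 kJ/s
Energy balance on cold side (adiabatic exchanger): Q = ṁ_c·Cp_c·(T_c,out − T_c,in)
ṁ_c = 1648.5 / [2.60 × (-32.2 − -48.6)] = 38.66 kg/s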